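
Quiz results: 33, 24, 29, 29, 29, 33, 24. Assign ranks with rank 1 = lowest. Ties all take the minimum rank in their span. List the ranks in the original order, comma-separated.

Sorted (ascending): 24, 24, 29, 29, 29, 33, 33
The 2 values of 24 occupy positions 1–2 → each gets rank 1.
The 3 values of 29 occupy positions 3–5 → each gets rank 3.
The 2 values of 33 occupy positions 6–7 → each gets rank 6.

6, 1, 3, 3, 3, 6, 1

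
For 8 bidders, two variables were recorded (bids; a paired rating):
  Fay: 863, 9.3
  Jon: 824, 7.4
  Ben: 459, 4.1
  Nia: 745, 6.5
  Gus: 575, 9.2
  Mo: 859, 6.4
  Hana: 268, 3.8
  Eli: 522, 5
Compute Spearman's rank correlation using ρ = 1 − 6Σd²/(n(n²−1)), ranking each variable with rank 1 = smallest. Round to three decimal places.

0.786

Ranks of variable 1: 8, 6, 2, 5, 4, 7, 1, 3
Ranks of variable 2: 8, 6, 2, 5, 7, 4, 1, 3
d = r₁ − r₂: 0, 0, 0, 0, -3, 3, 0, 0
d²: 0, 0, 0, 0, 9, 9, 0, 0; Σd² = 18
ρ = 1 − 6·18/(8·63) = 1 − 108/504 = 0.786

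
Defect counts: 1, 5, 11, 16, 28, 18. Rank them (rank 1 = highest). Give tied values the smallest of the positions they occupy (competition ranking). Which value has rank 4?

Sorted (descending): 28, 18, 16, 11, 5, 1
No ties — each value takes its position as its rank.
Rank 4 → value 11.

11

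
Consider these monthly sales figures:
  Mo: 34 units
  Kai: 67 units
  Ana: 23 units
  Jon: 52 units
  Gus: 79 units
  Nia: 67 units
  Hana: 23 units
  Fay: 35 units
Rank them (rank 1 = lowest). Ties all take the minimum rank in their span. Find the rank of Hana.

Sorted (ascending): 23, 23, 34, 35, 52, 67, 67, 79
The 2 values of 23 occupy positions 1–2 → each gets rank 1.
The 2 values of 67 occupy positions 6–7 → each gets rank 6.
Hana has value 23 units → rank 1.

1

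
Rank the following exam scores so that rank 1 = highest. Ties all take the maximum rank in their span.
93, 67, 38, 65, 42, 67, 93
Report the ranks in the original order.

2, 4, 7, 5, 6, 4, 2

Sorted (descending): 93, 93, 67, 67, 65, 42, 38
The 2 values of 93 occupy positions 1–2 → each gets rank 2.
The 2 values of 67 occupy positions 3–4 → each gets rank 4.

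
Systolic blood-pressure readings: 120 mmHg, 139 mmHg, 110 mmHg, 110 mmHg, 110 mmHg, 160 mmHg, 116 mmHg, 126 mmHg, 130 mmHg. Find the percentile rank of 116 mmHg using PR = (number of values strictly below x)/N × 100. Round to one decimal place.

N = 9.
Strictly below 116: 3. Equal to 116: 1.
PR = 3/9 × 100 = 33.3

33.3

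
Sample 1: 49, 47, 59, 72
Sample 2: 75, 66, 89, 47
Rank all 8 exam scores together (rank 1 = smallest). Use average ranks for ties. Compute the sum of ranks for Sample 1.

Sorted (ascending): 47, 47, 49, 59, 66, 72, 75, 89
The 2 values of 47 occupy positions 1–2 → average rank (1+2)/2 = 1.5.
Sample 1 values → pooled ranks: 49→3, 47→1.5, 59→4, 72→6
Rank sum = 3 + 1.5 + 4 + 6 = 14.5

14.5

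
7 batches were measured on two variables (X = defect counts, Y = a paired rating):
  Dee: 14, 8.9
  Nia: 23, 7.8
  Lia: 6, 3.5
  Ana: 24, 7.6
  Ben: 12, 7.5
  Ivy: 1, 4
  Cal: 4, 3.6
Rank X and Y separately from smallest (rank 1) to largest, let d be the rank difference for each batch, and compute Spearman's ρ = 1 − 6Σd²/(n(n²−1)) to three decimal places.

Ranks of variable 1: 5, 6, 3, 7, 4, 1, 2
Ranks of variable 2: 7, 6, 1, 5, 4, 3, 2
d = r₁ − r₂: -2, 0, 2, 2, 0, -2, 0
d²: 4, 0, 4, 4, 0, 4, 0; Σd² = 16
ρ = 1 − 6·16/(7·48) = 1 − 96/336 = 0.714

0.714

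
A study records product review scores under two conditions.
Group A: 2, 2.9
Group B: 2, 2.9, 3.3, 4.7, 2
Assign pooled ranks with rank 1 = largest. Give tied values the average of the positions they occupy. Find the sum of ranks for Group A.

Sorted (descending): 4.7, 3.3, 2.9, 2.9, 2, 2, 2
The 2 values of 2.9 occupy positions 3–4 → average rank (3+4)/2 = 3.5.
The 3 values of 2 occupy positions 5–7 → average rank 6.
Group A values → pooled ranks: 2→6, 2.9→3.5
Rank sum = 6 + 3.5 = 9.5

9.5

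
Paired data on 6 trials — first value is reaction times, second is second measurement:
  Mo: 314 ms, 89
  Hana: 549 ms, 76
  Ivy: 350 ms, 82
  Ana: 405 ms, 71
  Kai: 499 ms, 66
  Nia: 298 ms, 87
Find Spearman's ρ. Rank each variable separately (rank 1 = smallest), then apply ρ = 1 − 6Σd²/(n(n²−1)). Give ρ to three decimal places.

-0.771

Ranks of variable 1: 2, 6, 3, 4, 5, 1
Ranks of variable 2: 6, 3, 4, 2, 1, 5
d = r₁ − r₂: -4, 3, -1, 2, 4, -4
d²: 16, 9, 1, 4, 16, 16; Σd² = 62
ρ = 1 − 6·62/(6·35) = 1 − 372/210 = -0.771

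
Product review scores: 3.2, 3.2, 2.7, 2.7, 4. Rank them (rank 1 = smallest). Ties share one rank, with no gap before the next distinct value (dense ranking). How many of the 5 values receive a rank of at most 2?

Sorted (ascending): 2.7, 2.7, 3.2, 3.2, 4
The 2 values of 2.7 share dense rank 1.
The 2 values of 3.2 share dense rank 2.
Remaining distinct values take the next consecutive integers.
Ranks ≤ 2: {1, 1, 2, 2} → 4 values.

4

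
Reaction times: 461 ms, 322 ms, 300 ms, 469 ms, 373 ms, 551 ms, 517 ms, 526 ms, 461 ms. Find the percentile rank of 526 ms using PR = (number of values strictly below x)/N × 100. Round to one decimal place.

N = 9.
Strictly below 526: 7. Equal to 526: 1.
PR = 7/9 × 100 = 77.8

77.8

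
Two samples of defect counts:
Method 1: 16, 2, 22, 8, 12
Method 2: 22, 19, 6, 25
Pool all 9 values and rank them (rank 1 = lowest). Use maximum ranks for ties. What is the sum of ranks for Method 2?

25

Sorted (ascending): 2, 6, 8, 12, 16, 19, 22, 22, 25
The 2 values of 22 occupy positions 7–8 → each gets rank 8.
Method 2 values → pooled ranks: 22→8, 19→6, 6→2, 25→9
Rank sum = 8 + 6 + 2 + 9 = 25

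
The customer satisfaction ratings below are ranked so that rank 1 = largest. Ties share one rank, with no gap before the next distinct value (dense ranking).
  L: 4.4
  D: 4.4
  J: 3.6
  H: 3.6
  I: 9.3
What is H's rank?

Sorted (descending): 9.3, 4.4, 4.4, 3.6, 3.6
The 2 values of 4.4 share dense rank 2.
The 2 values of 3.6 share dense rank 3.
Remaining distinct values take the next consecutive integers.
H has value 3.6 → rank 3.

3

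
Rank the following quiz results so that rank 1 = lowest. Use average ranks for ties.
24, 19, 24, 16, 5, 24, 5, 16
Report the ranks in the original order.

7, 5, 7, 3.5, 1.5, 7, 1.5, 3.5

Sorted (ascending): 5, 5, 16, 16, 19, 24, 24, 24
The 2 values of 5 occupy positions 1–2 → average rank (1+2)/2 = 1.5.
The 2 values of 16 occupy positions 3–4 → average rank (3+4)/2 = 3.5.
The 3 values of 24 occupy positions 6–8 → average rank 7.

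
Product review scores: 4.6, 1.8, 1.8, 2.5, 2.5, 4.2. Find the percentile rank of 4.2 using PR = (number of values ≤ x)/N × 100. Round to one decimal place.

N = 6.
Strictly below 4.2: 4. Equal to 4.2: 1.
PR = 5/6 × 100 = 83.3

83.3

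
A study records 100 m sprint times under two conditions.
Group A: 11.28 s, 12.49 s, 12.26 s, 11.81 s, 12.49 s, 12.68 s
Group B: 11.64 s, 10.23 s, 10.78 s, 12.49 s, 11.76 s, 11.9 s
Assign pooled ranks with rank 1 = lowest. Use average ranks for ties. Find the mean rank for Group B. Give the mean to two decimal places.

4.83

Sorted (ascending): 10.23, 10.78, 11.28, 11.64, 11.76, 11.81, 11.9, 12.26, 12.49, 12.49, 12.49, 12.68
The 3 values of 12.49 occupy positions 9–11 → average rank 10.
Group B values → pooled ranks: 11.64→4, 10.23→1, 10.78→2, 12.49→10, 11.76→5, 11.9→7
Mean rank = (4 + 1 + 2 + 10 + 5 + 7) / 6 = 4.83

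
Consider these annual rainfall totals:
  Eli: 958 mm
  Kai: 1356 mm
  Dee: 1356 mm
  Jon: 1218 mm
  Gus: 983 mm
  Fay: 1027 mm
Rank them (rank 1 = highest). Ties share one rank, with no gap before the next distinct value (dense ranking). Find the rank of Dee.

Sorted (descending): 1356, 1356, 1218, 1027, 983, 958
The 2 values of 1356 share dense rank 1.
Remaining distinct values take the next consecutive integers.
Dee has value 1356 mm → rank 1.

1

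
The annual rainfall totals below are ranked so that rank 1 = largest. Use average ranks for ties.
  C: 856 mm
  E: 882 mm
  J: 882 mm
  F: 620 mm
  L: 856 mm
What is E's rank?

1.5

Sorted (descending): 882, 882, 856, 856, 620
The 2 values of 882 occupy positions 1–2 → average rank (1+2)/2 = 1.5.
The 2 values of 856 occupy positions 3–4 → average rank (3+4)/2 = 3.5.
E has value 882 mm → rank 1.5.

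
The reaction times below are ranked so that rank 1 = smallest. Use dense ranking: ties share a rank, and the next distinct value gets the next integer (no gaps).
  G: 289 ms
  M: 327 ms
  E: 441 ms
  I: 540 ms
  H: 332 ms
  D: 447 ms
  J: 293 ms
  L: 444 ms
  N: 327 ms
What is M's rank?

Sorted (ascending): 289, 293, 327, 327, 332, 441, 444, 447, 540
The 2 values of 327 share dense rank 3.
Remaining distinct values take the next consecutive integers.
M has value 327 ms → rank 3.

3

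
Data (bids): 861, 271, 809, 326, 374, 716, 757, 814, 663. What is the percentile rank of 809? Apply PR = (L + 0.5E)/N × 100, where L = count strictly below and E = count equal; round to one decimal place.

72.2

N = 9.
Strictly below 809: 6. Equal to 809: 1.
PR = (6 + 0.5·1)/9 × 100 = 72.2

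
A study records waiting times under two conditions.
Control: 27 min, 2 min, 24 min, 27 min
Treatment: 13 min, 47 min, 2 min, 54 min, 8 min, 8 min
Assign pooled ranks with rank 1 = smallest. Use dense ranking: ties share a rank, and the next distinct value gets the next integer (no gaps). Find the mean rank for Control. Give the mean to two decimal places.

3.75

Sorted (ascending): 2, 2, 8, 8, 13, 24, 27, 27, 47, 54
The 2 values of 2 share dense rank 1.
The 2 values of 8 share dense rank 2.
The 2 values of 27 share dense rank 5.
Remaining distinct values take the next consecutive integers.
Control values → pooled ranks: 27→5, 2→1, 24→4, 27→5
Mean rank = (5 + 1 + 4 + 5) / 4 = 3.75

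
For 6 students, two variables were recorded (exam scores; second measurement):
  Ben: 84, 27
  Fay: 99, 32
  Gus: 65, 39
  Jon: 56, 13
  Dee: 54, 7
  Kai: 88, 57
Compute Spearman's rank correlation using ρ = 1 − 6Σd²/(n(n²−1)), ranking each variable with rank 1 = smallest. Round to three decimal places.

0.714

Ranks of variable 1: 4, 6, 3, 2, 1, 5
Ranks of variable 2: 3, 4, 5, 2, 1, 6
d = r₁ − r₂: 1, 2, -2, 0, 0, -1
d²: 1, 4, 4, 0, 0, 1; Σd² = 10
ρ = 1 − 6·10/(6·35) = 1 − 60/210 = 0.714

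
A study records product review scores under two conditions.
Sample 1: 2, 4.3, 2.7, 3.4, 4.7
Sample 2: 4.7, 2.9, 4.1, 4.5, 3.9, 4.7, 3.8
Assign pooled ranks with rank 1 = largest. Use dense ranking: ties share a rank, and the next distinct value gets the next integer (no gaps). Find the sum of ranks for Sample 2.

27

Sorted (descending): 4.7, 4.7, 4.7, 4.5, 4.3, 4.1, 3.9, 3.8, 3.4, 2.9, 2.7, 2
The 3 values of 4.7 share dense rank 1.
Remaining distinct values take the next consecutive integers.
Sample 2 values → pooled ranks: 4.7→1, 2.9→8, 4.1→4, 4.5→2, 3.9→5, 4.7→1, 3.8→6
Rank sum = 1 + 8 + 4 + 2 + 5 + 1 + 6 = 27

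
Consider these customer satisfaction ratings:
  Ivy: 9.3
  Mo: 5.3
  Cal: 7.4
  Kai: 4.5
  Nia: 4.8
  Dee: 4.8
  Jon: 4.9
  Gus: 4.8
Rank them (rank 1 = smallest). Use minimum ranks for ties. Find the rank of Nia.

2

Sorted (ascending): 4.5, 4.8, 4.8, 4.8, 4.9, 5.3, 7.4, 9.3
The 3 values of 4.8 occupy positions 2–4 → each gets rank 2.
Nia has value 4.8 → rank 2.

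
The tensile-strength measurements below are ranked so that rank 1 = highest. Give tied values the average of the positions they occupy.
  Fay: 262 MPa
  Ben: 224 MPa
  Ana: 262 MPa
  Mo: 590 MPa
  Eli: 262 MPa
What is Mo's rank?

1

Sorted (descending): 590, 262, 262, 262, 224
The 3 values of 262 occupy positions 2–4 → average rank 3.
Mo has value 590 MPa → rank 1.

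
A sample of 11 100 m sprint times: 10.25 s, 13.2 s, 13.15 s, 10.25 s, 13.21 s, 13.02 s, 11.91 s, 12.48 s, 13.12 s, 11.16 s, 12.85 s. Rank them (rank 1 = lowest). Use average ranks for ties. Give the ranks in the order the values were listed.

1.5, 10, 9, 1.5, 11, 7, 4, 5, 8, 3, 6

Sorted (ascending): 10.25, 10.25, 11.16, 11.91, 12.48, 12.85, 13.02, 13.12, 13.15, 13.2, 13.21
The 2 values of 10.25 occupy positions 1–2 → average rank (1+2)/2 = 1.5.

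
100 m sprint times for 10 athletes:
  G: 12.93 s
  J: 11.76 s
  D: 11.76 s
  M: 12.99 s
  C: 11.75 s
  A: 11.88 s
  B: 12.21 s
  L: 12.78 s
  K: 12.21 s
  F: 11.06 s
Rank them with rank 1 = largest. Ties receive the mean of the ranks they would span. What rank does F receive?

10

Sorted (descending): 12.99, 12.93, 12.78, 12.21, 12.21, 11.88, 11.76, 11.76, 11.75, 11.06
The 2 values of 12.21 occupy positions 4–5 → average rank (4+5)/2 = 4.5.
The 2 values of 11.76 occupy positions 7–8 → average rank (7+8)/2 = 7.5.
F has value 11.06 s → rank 10.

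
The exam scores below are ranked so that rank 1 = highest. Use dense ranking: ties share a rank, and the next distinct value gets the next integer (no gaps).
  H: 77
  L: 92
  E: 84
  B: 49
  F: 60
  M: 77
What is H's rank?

Sorted (descending): 92, 84, 77, 77, 60, 49
The 2 values of 77 share dense rank 3.
Remaining distinct values take the next consecutive integers.
H has value 77 → rank 3.

3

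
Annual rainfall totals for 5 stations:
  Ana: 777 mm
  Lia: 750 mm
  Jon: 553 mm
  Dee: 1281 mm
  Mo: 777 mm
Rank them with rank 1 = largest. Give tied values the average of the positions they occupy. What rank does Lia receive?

4

Sorted (descending): 1281, 777, 777, 750, 553
The 2 values of 777 occupy positions 2–3 → average rank (2+3)/2 = 2.5.
Lia has value 750 mm → rank 4.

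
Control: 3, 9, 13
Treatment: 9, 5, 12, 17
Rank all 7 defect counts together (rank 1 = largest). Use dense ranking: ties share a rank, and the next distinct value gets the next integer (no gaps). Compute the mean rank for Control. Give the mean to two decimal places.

4.00

Sorted (descending): 17, 13, 12, 9, 9, 5, 3
The 2 values of 9 share dense rank 4.
Remaining distinct values take the next consecutive integers.
Control values → pooled ranks: 3→6, 9→4, 13→2
Mean rank = (6 + 4 + 2) / 3 = 4.00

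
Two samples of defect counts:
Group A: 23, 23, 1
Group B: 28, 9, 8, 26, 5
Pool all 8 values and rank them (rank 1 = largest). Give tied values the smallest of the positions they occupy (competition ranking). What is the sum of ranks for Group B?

21

Sorted (descending): 28, 26, 23, 23, 9, 8, 5, 1
The 2 values of 23 occupy positions 3–4 → each gets rank 3.
Group B values → pooled ranks: 28→1, 9→5, 8→6, 26→2, 5→7
Rank sum = 1 + 5 + 6 + 2 + 7 = 21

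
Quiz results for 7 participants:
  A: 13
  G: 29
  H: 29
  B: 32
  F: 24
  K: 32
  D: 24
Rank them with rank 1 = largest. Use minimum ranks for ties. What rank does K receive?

1

Sorted (descending): 32, 32, 29, 29, 24, 24, 13
The 2 values of 32 occupy positions 1–2 → each gets rank 1.
The 2 values of 29 occupy positions 3–4 → each gets rank 3.
The 2 values of 24 occupy positions 5–6 → each gets rank 5.
K has value 32 → rank 1.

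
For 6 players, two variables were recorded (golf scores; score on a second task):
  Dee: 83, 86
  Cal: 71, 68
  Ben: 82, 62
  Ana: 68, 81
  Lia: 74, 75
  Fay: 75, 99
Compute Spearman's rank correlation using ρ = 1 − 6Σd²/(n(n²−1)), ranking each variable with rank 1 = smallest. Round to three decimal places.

0.143

Ranks of variable 1: 6, 2, 5, 1, 3, 4
Ranks of variable 2: 5, 2, 1, 4, 3, 6
d = r₁ − r₂: 1, 0, 4, -3, 0, -2
d²: 1, 0, 16, 9, 0, 4; Σd² = 30
ρ = 1 − 6·30/(6·35) = 1 − 180/210 = 0.143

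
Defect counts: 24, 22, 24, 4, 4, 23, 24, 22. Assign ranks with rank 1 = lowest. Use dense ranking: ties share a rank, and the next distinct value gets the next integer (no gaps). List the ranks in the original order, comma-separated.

Sorted (ascending): 4, 4, 22, 22, 23, 24, 24, 24
The 2 values of 4 share dense rank 1.
The 2 values of 22 share dense rank 2.
The 3 values of 24 share dense rank 4.
Remaining distinct values take the next consecutive integers.

4, 2, 4, 1, 1, 3, 4, 2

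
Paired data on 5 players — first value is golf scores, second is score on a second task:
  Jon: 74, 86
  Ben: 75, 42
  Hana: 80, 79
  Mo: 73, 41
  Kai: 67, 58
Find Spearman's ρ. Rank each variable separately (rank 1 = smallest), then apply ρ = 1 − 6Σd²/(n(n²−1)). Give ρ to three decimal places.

0.300

Ranks of variable 1: 3, 4, 5, 2, 1
Ranks of variable 2: 5, 2, 4, 1, 3
d = r₁ − r₂: -2, 2, 1, 1, -2
d²: 4, 4, 1, 1, 4; Σd² = 14
ρ = 1 − 6·14/(5·24) = 1 − 84/120 = 0.300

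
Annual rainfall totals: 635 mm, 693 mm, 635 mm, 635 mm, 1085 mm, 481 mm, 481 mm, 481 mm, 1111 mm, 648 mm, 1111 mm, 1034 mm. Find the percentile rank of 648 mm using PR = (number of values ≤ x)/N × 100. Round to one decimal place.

58.3

N = 12.
Strictly below 648: 6. Equal to 648: 1.
PR = 7/12 × 100 = 58.3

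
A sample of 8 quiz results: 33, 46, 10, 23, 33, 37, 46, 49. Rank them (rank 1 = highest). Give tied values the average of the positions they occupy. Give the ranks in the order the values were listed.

Sorted (descending): 49, 46, 46, 37, 33, 33, 23, 10
The 2 values of 46 occupy positions 2–3 → average rank (2+3)/2 = 2.5.
The 2 values of 33 occupy positions 5–6 → average rank (5+6)/2 = 5.5.

5.5, 2.5, 8, 7, 5.5, 4, 2.5, 1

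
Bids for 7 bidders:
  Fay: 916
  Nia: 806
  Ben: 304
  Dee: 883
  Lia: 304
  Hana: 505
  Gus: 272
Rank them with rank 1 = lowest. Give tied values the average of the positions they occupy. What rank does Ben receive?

Sorted (ascending): 272, 304, 304, 505, 806, 883, 916
The 2 values of 304 occupy positions 2–3 → average rank (2+3)/2 = 2.5.
Ben has value 304 → rank 2.5.

2.5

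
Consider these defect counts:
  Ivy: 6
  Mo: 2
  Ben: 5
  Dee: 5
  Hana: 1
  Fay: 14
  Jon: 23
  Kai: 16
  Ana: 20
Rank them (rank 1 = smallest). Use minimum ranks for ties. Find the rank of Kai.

7

Sorted (ascending): 1, 2, 5, 5, 6, 14, 16, 20, 23
The 2 values of 5 occupy positions 3–4 → each gets rank 3.
Kai has value 16 → rank 7.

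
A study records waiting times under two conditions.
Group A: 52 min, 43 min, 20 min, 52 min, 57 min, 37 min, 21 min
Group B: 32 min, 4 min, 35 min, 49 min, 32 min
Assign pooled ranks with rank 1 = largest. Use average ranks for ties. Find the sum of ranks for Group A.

38

Sorted (descending): 57, 52, 52, 49, 43, 37, 35, 32, 32, 21, 20, 4
The 2 values of 52 occupy positions 2–3 → average rank (2+3)/2 = 2.5.
The 2 values of 32 occupy positions 8–9 → average rank (8+9)/2 = 8.5.
Group A values → pooled ranks: 52→2.5, 43→5, 20→11, 52→2.5, 57→1, 37→6, 21→10
Rank sum = 2.5 + 5 + 11 + 2.5 + 1 + 6 + 10 = 38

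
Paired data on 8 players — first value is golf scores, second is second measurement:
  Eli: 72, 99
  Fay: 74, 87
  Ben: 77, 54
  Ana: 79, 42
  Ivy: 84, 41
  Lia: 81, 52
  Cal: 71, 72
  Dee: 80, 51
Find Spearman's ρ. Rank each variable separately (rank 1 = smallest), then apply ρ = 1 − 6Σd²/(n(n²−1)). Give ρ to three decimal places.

Ranks of variable 1: 2, 3, 4, 5, 8, 7, 1, 6
Ranks of variable 2: 8, 7, 5, 2, 1, 4, 6, 3
d = r₁ − r₂: -6, -4, -1, 3, 7, 3, -5, 3
d²: 36, 16, 1, 9, 49, 9, 25, 9; Σd² = 154
ρ = 1 − 6·154/(8·63) = 1 − 924/504 = -0.833

-0.833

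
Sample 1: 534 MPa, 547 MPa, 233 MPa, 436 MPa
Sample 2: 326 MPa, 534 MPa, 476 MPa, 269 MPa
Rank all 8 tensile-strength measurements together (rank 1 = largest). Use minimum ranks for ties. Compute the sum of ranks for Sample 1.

16

Sorted (descending): 547, 534, 534, 476, 436, 326, 269, 233
The 2 values of 534 occupy positions 2–3 → each gets rank 2.
Sample 1 values → pooled ranks: 534→2, 547→1, 233→8, 436→5
Rank sum = 2 + 1 + 8 + 5 = 16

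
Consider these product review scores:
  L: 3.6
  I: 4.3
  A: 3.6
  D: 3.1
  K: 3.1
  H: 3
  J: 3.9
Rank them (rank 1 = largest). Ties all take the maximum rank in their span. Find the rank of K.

6

Sorted (descending): 4.3, 3.9, 3.6, 3.6, 3.1, 3.1, 3
The 2 values of 3.6 occupy positions 3–4 → each gets rank 4.
The 2 values of 3.1 occupy positions 5–6 → each gets rank 6.
K has value 3.1 → rank 6.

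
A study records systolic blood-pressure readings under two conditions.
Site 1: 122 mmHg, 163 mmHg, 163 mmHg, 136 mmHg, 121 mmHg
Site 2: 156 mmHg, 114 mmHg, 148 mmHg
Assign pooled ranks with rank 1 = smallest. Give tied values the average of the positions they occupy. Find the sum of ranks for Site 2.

Sorted (ascending): 114, 121, 122, 136, 148, 156, 163, 163
The 2 values of 163 occupy positions 7–8 → average rank (7+8)/2 = 7.5.
Site 2 values → pooled ranks: 156→6, 114→1, 148→5
Rank sum = 6 + 1 + 5 = 12

12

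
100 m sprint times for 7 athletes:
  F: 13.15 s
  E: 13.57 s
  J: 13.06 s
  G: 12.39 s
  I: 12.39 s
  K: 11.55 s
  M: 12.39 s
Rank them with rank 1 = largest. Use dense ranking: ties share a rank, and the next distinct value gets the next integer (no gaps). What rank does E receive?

1

Sorted (descending): 13.57, 13.15, 13.06, 12.39, 12.39, 12.39, 11.55
The 3 values of 12.39 share dense rank 4.
Remaining distinct values take the next consecutive integers.
E has value 13.57 s → rank 1.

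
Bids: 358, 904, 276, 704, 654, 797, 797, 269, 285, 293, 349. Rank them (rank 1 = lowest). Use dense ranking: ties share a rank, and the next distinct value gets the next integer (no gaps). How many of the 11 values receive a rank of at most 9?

10

Sorted (ascending): 269, 276, 285, 293, 349, 358, 654, 704, 797, 797, 904
The 2 values of 797 share dense rank 9.
Remaining distinct values take the next consecutive integers.
Ranks ≤ 9: {1, 2, 3, 4, 5, 6, 7, 8, 9, 9} → 10 values.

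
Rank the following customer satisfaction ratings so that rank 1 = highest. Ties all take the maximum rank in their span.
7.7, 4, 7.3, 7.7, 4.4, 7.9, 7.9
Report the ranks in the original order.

4, 7, 5, 4, 6, 2, 2

Sorted (descending): 7.9, 7.9, 7.7, 7.7, 7.3, 4.4, 4
The 2 values of 7.9 occupy positions 1–2 → each gets rank 2.
The 2 values of 7.7 occupy positions 3–4 → each gets rank 4.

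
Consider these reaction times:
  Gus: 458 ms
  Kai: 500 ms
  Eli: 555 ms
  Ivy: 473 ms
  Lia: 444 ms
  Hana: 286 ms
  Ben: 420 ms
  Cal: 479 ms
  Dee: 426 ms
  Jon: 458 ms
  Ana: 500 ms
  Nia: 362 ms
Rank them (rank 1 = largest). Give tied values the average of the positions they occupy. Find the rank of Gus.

Sorted (descending): 555, 500, 500, 479, 473, 458, 458, 444, 426, 420, 362, 286
The 2 values of 500 occupy positions 2–3 → average rank (2+3)/2 = 2.5.
The 2 values of 458 occupy positions 6–7 → average rank (6+7)/2 = 6.5.
Gus has value 458 ms → rank 6.5.

6.5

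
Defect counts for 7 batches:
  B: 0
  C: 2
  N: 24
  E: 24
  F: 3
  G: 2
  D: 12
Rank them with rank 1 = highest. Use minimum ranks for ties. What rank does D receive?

3

Sorted (descending): 24, 24, 12, 3, 2, 2, 0
The 2 values of 24 occupy positions 1–2 → each gets rank 1.
The 2 values of 2 occupy positions 5–6 → each gets rank 5.
D has value 12 → rank 3.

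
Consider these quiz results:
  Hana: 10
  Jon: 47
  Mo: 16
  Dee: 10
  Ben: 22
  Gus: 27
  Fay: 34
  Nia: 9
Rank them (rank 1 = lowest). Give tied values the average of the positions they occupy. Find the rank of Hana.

2.5

Sorted (ascending): 9, 10, 10, 16, 22, 27, 34, 47
The 2 values of 10 occupy positions 2–3 → average rank (2+3)/2 = 2.5.
Hana has value 10 → rank 2.5.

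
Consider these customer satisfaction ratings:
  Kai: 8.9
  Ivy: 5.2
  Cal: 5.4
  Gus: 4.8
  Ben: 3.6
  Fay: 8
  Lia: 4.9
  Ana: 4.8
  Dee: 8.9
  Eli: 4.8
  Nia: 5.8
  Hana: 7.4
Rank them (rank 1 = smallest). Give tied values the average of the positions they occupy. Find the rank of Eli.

Sorted (ascending): 3.6, 4.8, 4.8, 4.8, 4.9, 5.2, 5.4, 5.8, 7.4, 8, 8.9, 8.9
The 3 values of 4.8 occupy positions 2–4 → average rank 3.
The 2 values of 8.9 occupy positions 11–12 → average rank (11+12)/2 = 11.5.
Eli has value 4.8 → rank 3.

3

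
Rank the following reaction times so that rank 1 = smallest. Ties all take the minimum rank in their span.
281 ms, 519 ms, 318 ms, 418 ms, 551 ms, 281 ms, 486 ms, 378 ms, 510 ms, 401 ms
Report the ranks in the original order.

1, 9, 3, 6, 10, 1, 7, 4, 8, 5

Sorted (ascending): 281, 281, 318, 378, 401, 418, 486, 510, 519, 551
The 2 values of 281 occupy positions 1–2 → each gets rank 1.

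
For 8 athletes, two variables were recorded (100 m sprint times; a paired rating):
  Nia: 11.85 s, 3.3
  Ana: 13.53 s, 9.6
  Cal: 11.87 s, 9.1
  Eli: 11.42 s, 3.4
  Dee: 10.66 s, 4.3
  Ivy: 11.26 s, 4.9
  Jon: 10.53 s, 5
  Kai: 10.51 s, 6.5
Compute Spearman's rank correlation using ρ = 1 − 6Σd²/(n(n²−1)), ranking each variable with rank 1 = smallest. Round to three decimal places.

Ranks of variable 1: 6, 8, 7, 5, 3, 4, 2, 1
Ranks of variable 2: 1, 8, 7, 2, 3, 4, 5, 6
d = r₁ − r₂: 5, 0, 0, 3, 0, 0, -3, -5
d²: 25, 0, 0, 9, 0, 0, 9, 25; Σd² = 68
ρ = 1 − 6·68/(8·63) = 1 − 408/504 = 0.190

0.190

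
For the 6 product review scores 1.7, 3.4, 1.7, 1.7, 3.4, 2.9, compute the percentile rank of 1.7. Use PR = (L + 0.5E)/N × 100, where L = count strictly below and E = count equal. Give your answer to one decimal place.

25.0

N = 6.
Strictly below 1.7: 0. Equal to 1.7: 3.
PR = (0 + 0.5·3)/6 × 100 = 25.0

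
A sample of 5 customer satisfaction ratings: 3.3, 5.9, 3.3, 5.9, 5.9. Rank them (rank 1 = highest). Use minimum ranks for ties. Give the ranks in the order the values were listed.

4, 1, 4, 1, 1

Sorted (descending): 5.9, 5.9, 5.9, 3.3, 3.3
The 3 values of 5.9 occupy positions 1–3 → each gets rank 1.
The 2 values of 3.3 occupy positions 4–5 → each gets rank 4.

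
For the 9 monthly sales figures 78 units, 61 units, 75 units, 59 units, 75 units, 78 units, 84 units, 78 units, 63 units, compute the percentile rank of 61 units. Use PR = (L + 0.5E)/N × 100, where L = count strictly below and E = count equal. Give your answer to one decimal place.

16.7

N = 9.
Strictly below 61: 1. Equal to 61: 1.
PR = (1 + 0.5·1)/9 × 100 = 16.7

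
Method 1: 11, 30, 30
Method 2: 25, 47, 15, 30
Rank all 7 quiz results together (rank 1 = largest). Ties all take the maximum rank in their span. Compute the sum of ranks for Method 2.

16

Sorted (descending): 47, 30, 30, 30, 25, 15, 11
The 3 values of 30 occupy positions 2–4 → each gets rank 4.
Method 2 values → pooled ranks: 25→5, 47→1, 15→6, 30→4
Rank sum = 5 + 1 + 6 + 4 = 16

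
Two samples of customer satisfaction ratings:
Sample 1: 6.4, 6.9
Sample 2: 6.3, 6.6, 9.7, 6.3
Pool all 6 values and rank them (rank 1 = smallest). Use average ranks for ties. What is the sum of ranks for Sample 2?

13

Sorted (ascending): 6.3, 6.3, 6.4, 6.6, 6.9, 9.7
The 2 values of 6.3 occupy positions 1–2 → average rank (1+2)/2 = 1.5.
Sample 2 values → pooled ranks: 6.3→1.5, 6.6→4, 9.7→6, 6.3→1.5
Rank sum = 1.5 + 4 + 6 + 1.5 = 13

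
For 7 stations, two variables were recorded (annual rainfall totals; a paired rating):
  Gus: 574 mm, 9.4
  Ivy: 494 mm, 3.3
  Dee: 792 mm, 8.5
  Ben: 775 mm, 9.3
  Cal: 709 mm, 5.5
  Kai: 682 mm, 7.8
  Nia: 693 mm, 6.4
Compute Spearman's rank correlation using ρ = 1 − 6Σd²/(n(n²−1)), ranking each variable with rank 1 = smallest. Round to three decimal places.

Ranks of variable 1: 2, 1, 7, 6, 5, 3, 4
Ranks of variable 2: 7, 1, 5, 6, 2, 4, 3
d = r₁ − r₂: -5, 0, 2, 0, 3, -1, 1
d²: 25, 0, 4, 0, 9, 1, 1; Σd² = 40
ρ = 1 − 6·40/(7·48) = 1 − 240/336 = 0.286

0.286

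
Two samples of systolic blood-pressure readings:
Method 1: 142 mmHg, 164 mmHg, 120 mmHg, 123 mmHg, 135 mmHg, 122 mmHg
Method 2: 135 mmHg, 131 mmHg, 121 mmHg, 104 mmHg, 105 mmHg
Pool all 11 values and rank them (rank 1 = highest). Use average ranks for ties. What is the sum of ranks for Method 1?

Sorted (descending): 164, 142, 135, 135, 131, 123, 122, 121, 120, 105, 104
The 2 values of 135 occupy positions 3–4 → average rank (3+4)/2 = 3.5.
Method 1 values → pooled ranks: 142→2, 164→1, 120→9, 123→6, 135→3.5, 122→7
Rank sum = 2 + 1 + 9 + 6 + 3.5 + 7 = 28.5

28.5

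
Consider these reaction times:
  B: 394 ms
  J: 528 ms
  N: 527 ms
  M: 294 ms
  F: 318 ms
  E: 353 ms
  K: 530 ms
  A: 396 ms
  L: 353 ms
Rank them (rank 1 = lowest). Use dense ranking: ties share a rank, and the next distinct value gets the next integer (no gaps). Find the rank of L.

Sorted (ascending): 294, 318, 353, 353, 394, 396, 527, 528, 530
The 2 values of 353 share dense rank 3.
Remaining distinct values take the next consecutive integers.
L has value 353 ms → rank 3.

3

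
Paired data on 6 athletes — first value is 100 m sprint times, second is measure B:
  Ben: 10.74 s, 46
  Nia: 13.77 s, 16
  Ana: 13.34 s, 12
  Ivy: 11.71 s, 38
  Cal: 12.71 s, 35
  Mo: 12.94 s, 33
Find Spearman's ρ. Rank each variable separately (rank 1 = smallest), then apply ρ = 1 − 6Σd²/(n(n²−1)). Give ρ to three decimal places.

-0.943

Ranks of variable 1: 1, 6, 5, 2, 3, 4
Ranks of variable 2: 6, 2, 1, 5, 4, 3
d = r₁ − r₂: -5, 4, 4, -3, -1, 1
d²: 25, 16, 16, 9, 1, 1; Σd² = 68
ρ = 1 − 6·68/(6·35) = 1 − 408/210 = -0.943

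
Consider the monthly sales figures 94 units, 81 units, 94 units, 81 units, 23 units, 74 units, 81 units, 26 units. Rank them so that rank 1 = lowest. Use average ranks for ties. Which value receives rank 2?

26

Sorted (ascending): 23, 26, 74, 81, 81, 81, 94, 94
The 3 values of 81 occupy positions 4–6 → average rank 5.
The 2 values of 94 occupy positions 7–8 → average rank (7+8)/2 = 7.5.
Rank 2 → value 26.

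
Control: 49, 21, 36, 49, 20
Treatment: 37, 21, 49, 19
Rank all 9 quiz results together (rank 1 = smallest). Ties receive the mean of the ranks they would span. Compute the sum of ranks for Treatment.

18.5

Sorted (ascending): 19, 20, 21, 21, 36, 37, 49, 49, 49
The 2 values of 21 occupy positions 3–4 → average rank (3+4)/2 = 3.5.
The 3 values of 49 occupy positions 7–9 → average rank 8.
Treatment values → pooled ranks: 37→6, 21→3.5, 49→8, 19→1
Rank sum = 6 + 3.5 + 8 + 1 = 18.5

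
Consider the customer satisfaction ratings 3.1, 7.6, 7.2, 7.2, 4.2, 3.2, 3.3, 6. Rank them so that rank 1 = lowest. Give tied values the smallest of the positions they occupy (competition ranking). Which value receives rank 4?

Sorted (ascending): 3.1, 3.2, 3.3, 4.2, 6, 7.2, 7.2, 7.6
The 2 values of 7.2 occupy positions 6–7 → each gets rank 6.
Rank 4 → value 4.2.

4.2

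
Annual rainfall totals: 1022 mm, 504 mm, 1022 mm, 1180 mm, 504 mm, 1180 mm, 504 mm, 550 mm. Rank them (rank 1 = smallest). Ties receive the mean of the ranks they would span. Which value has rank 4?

Sorted (ascending): 504, 504, 504, 550, 1022, 1022, 1180, 1180
The 3 values of 504 occupy positions 1–3 → average rank 2.
The 2 values of 1022 occupy positions 5–6 → average rank (5+6)/2 = 5.5.
The 2 values of 1180 occupy positions 7–8 → average rank (7+8)/2 = 7.5.
Rank 4 → value 550.

550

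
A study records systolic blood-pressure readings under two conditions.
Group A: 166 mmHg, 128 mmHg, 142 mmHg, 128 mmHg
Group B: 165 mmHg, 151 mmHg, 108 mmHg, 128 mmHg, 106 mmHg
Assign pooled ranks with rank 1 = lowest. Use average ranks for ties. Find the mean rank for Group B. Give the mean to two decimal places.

Sorted (ascending): 106, 108, 128, 128, 128, 142, 151, 165, 166
The 3 values of 128 occupy positions 3–5 → average rank 4.
Group B values → pooled ranks: 165→8, 151→7, 108→2, 128→4, 106→1
Mean rank = (8 + 7 + 2 + 4 + 1) / 5 = 4.40

4.40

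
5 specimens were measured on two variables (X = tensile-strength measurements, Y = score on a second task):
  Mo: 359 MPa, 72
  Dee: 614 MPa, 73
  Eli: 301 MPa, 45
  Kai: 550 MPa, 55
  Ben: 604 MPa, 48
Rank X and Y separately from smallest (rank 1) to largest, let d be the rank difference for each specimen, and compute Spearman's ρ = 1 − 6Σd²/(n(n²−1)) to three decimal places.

0.600

Ranks of variable 1: 2, 5, 1, 3, 4
Ranks of variable 2: 4, 5, 1, 3, 2
d = r₁ − r₂: -2, 0, 0, 0, 2
d²: 4, 0, 0, 0, 4; Σd² = 8
ρ = 1 − 6·8/(5·24) = 1 − 48/120 = 0.600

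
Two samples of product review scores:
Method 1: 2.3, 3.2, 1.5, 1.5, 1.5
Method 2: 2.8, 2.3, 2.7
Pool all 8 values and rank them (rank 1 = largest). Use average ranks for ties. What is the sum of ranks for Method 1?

Sorted (descending): 3.2, 2.8, 2.7, 2.3, 2.3, 1.5, 1.5, 1.5
The 2 values of 2.3 occupy positions 4–5 → average rank (4+5)/2 = 4.5.
The 3 values of 1.5 occupy positions 6–8 → average rank 7.
Method 1 values → pooled ranks: 2.3→4.5, 3.2→1, 1.5→7, 1.5→7, 1.5→7
Rank sum = 4.5 + 1 + 7 + 7 + 7 = 26.5

26.5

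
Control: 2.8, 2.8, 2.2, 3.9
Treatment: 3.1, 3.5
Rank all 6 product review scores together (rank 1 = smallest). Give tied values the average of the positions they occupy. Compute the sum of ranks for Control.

Sorted (ascending): 2.2, 2.8, 2.8, 3.1, 3.5, 3.9
The 2 values of 2.8 occupy positions 2–3 → average rank (2+3)/2 = 2.5.
Control values → pooled ranks: 2.8→2.5, 2.8→2.5, 2.2→1, 3.9→6
Rank sum = 2.5 + 2.5 + 1 + 6 = 12

12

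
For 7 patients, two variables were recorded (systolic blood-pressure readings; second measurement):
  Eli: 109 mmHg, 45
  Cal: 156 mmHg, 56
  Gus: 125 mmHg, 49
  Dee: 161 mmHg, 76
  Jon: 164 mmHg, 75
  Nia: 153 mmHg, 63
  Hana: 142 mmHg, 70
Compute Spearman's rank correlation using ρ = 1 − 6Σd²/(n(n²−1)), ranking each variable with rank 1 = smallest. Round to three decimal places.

Ranks of variable 1: 1, 5, 2, 6, 7, 4, 3
Ranks of variable 2: 1, 3, 2, 7, 6, 4, 5
d = r₁ − r₂: 0, 2, 0, -1, 1, 0, -2
d²: 0, 4, 0, 1, 1, 0, 4; Σd² = 10
ρ = 1 − 6·10/(7·48) = 1 − 60/336 = 0.821

0.821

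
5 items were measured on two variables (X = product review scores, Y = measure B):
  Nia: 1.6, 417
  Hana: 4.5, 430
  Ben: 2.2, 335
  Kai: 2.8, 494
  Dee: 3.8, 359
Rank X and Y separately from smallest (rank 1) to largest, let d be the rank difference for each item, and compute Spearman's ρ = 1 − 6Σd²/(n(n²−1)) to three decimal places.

0.300

Ranks of variable 1: 1, 5, 2, 3, 4
Ranks of variable 2: 3, 4, 1, 5, 2
d = r₁ − r₂: -2, 1, 1, -2, 2
d²: 4, 1, 1, 4, 4; Σd² = 14
ρ = 1 − 6·14/(5·24) = 1 − 84/120 = 0.300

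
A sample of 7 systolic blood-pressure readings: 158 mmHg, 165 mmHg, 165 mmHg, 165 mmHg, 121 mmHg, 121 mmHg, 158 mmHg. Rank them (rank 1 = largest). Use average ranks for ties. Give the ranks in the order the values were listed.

4.5, 2, 2, 2, 6.5, 6.5, 4.5

Sorted (descending): 165, 165, 165, 158, 158, 121, 121
The 3 values of 165 occupy positions 1–3 → average rank 2.
The 2 values of 158 occupy positions 4–5 → average rank (4+5)/2 = 4.5.
The 2 values of 121 occupy positions 6–7 → average rank (6+7)/2 = 6.5.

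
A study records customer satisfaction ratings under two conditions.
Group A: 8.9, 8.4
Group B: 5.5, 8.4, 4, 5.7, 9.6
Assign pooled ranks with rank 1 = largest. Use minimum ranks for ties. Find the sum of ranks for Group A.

Sorted (descending): 9.6, 8.9, 8.4, 8.4, 5.7, 5.5, 4
The 2 values of 8.4 occupy positions 3–4 → each gets rank 3.
Group A values → pooled ranks: 8.9→2, 8.4→3
Rank sum = 2 + 3 = 5

5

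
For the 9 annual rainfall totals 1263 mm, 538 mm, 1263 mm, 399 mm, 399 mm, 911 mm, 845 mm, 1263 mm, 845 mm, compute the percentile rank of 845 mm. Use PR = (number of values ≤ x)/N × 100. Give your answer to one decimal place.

55.6

N = 9.
Strictly below 845: 3. Equal to 845: 2.
PR = 5/9 × 100 = 55.6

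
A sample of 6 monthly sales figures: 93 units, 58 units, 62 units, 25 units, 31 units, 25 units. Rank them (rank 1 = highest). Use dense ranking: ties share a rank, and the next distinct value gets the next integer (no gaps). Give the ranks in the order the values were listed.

Sorted (descending): 93, 62, 58, 31, 25, 25
The 2 values of 25 share dense rank 5.
Remaining distinct values take the next consecutive integers.

1, 3, 2, 5, 4, 5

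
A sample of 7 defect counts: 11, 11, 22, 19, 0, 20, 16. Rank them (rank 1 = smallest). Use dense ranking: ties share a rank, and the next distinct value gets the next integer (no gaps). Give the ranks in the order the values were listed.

Sorted (ascending): 0, 11, 11, 16, 19, 20, 22
The 2 values of 11 share dense rank 2.
Remaining distinct values take the next consecutive integers.

2, 2, 6, 4, 1, 5, 3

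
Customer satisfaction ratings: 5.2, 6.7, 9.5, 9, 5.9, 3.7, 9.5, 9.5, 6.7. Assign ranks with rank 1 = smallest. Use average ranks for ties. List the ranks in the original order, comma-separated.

2, 4.5, 8, 6, 3, 1, 8, 8, 4.5

Sorted (ascending): 3.7, 5.2, 5.9, 6.7, 6.7, 9, 9.5, 9.5, 9.5
The 2 values of 6.7 occupy positions 4–5 → average rank (4+5)/2 = 4.5.
The 3 values of 9.5 occupy positions 7–9 → average rank 8.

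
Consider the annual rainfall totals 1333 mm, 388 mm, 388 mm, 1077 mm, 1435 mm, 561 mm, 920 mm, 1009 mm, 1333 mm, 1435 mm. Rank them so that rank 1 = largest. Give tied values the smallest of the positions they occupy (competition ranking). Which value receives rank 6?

Sorted (descending): 1435, 1435, 1333, 1333, 1077, 1009, 920, 561, 388, 388
The 2 values of 1435 occupy positions 1–2 → each gets rank 1.
The 2 values of 1333 occupy positions 3–4 → each gets rank 3.
The 2 values of 388 occupy positions 9–10 → each gets rank 9.
Rank 6 → value 1009.

1009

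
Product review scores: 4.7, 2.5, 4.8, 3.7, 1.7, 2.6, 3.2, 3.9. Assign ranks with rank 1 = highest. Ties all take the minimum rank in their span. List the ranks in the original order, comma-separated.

Sorted (descending): 4.8, 4.7, 3.9, 3.7, 3.2, 2.6, 2.5, 1.7
No ties — each value takes its position as its rank.

2, 7, 1, 4, 8, 6, 5, 3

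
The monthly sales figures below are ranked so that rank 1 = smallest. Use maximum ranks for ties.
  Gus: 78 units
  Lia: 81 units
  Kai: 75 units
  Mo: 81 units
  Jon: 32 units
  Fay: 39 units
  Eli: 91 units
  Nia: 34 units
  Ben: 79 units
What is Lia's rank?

8

Sorted (ascending): 32, 34, 39, 75, 78, 79, 81, 81, 91
The 2 values of 81 occupy positions 7–8 → each gets rank 8.
Lia has value 81 units → rank 8.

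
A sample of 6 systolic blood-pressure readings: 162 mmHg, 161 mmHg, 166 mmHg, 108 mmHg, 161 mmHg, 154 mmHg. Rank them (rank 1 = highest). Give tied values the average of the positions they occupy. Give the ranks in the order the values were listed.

2, 3.5, 1, 6, 3.5, 5

Sorted (descending): 166, 162, 161, 161, 154, 108
The 2 values of 161 occupy positions 3–4 → average rank (3+4)/2 = 3.5.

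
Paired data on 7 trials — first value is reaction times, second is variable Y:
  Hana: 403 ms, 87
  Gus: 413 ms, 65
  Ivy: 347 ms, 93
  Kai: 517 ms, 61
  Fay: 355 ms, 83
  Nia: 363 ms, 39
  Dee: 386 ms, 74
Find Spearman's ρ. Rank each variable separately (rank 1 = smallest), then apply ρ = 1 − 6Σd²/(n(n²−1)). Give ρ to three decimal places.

Ranks of variable 1: 5, 6, 1, 7, 2, 3, 4
Ranks of variable 2: 6, 3, 7, 2, 5, 1, 4
d = r₁ − r₂: -1, 3, -6, 5, -3, 2, 0
d²: 1, 9, 36, 25, 9, 4, 0; Σd² = 84
ρ = 1 − 6·84/(7·48) = 1 − 504/336 = -0.500

-0.500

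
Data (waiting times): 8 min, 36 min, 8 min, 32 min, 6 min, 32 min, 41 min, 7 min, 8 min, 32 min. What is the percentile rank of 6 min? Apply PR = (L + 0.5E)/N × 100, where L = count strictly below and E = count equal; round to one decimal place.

5.0

N = 10.
Strictly below 6: 0. Equal to 6: 1.
PR = (0 + 0.5·1)/10 × 100 = 5.0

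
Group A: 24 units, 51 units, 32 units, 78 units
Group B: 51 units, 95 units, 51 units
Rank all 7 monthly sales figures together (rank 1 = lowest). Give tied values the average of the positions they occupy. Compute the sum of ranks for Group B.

15

Sorted (ascending): 24, 32, 51, 51, 51, 78, 95
The 3 values of 51 occupy positions 3–5 → average rank 4.
Group B values → pooled ranks: 51→4, 95→7, 51→4
Rank sum = 4 + 7 + 4 = 15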